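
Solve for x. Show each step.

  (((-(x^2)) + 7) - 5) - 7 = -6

Step 1. [(((-(x^2)) + 7) - 5) - 7 = -6] 7 comes off first (add 7). So sub: ((-(x^2)) + 7) - 5 = 1.
Step 2. [((-(x^2)) + 7) - 5 = 1] 5 comes off first (add 5). So sub: (-(x^2)) + 7 = 6.
Step 3. [(-(x^2)) + 7 = 6] subtract 7: x sits inside (… + 7), so sub: -(x^2) = -1.
Step 4. [-(x^2) = -1] leading − — multiply by −1 ⇒ neg: x^2 = 1.
Step 5. [x^2 = 1] √ both sides: 1 ≥ 0 gives two branches ⇒ sqrt: x = 1 or -1.

Answer: x ∈ {-1, 1}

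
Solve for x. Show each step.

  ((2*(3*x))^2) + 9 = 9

Step 1. [((2*(3*x))^2) + 9 = 9] +9 is outermost — subtract 9 both sides. So sub: (2*(3*x))^2 = 0.
Step 2. [(2*(3*x))^2 = 0] 0 ≥ 0, LHS is (·)² — take ±√. So sqrt: 2*(3*x) = 0.
Step 3. [2*(3*x) = 0] LHS = 2·(…); ÷2 both sides. So div: 3*x = 0.
Step 4. [3*x = 0] 3 out front; divide by 3, so div: x = 0.

Answer: x ∈ {0}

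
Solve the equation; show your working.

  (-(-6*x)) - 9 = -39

Step 1. [(-(-6*x)) - 9 = -39] 9 comes off first (add 9). So sub: -(-6*x) = -30.
Step 2. [-(-6*x) = -30] flip signs both sides ⇒ neg: -6*x = 30.
Step 3. [-6*x = 30] LHS = -6·(…); ÷-6 both sides ⇒ div: x = -5.

Answer: x ∈ {-5}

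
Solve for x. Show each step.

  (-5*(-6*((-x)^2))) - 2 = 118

Step 1. [(-5*(-6*((-x)^2))) - 2 = 118] -2 is outermost — add 2 both sides ⇒ sub: -5*(-6*((-x)^2)) = 120.
Step 2. [-5*(-6*((-x)^2)) = 120] -5 out front; divide by -5, so div: -6*((-x)^2) = -24.
Step 3. [-6*((-x)^2) = -24] divide by the outer -6 ⇒ div: (-x)^2 = 4.
Step 4. [(-x)^2 = 4] √ both sides: 4 ≥ 0 gives two branches, so sqrt: -x = 2 or -2.
Step 5. [-x = 2 or -2] LHS negated; negate both sides. So neg: x = -2 or 2.

Answer: x ∈ {-2, 2}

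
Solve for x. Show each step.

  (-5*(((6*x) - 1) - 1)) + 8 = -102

Step 1. [(-5*(((6*x) - 1) - 1)) + 8 = -102] peel the +8: subtract 8 from each side. So sub: -5*(((6*x) - 1) - 1) = -110.
Step 2. [-5*(((6*x) - 1) - 1) = -110] -5·(inner) — divide through by -5 ⇒ div: ((6*x) - 1) - 1 = 22.
Step 3. [((6*x) - 1) - 1 = 22] peel the -1: add 1 from each side, so sub: (6*x) - 1 = 23.
Step 4. [(6*x) - 1 = 23] -1 is outermost — add 1 both sides ⇒ sub: 6*x = 24.
Step 5. [6*x = 24] 6 out front; divide by 6. So div: x = 4.

Answer: x ∈ {4}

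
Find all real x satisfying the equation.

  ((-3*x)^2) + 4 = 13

Step 1. [((-3*x)^2) + 4 = 13] subtract 4: x sits inside (… + 4) ⇒ sub: (-3*x)^2 = 9.
Step 2. [(-3*x)^2 = 9] 9 ≥ 0, LHS is (·)² — take ±√. So sqrt: -3*x = 3 or -3.
Step 3. [-3*x = 3 or -3] -3·(inner) — divide through by -3 ⇒ div: x = -1 or 1.

Answer: x ∈ {-1, 1}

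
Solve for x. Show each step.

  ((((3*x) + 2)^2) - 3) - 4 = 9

Step 1. [((((3*x) + 2)^2) - 3) - 4 = 9] peel the -4: add 4 from each side ⇒ sub: (((3*x) + 2)^2) - 3 = 13.
Step 2. [(((3*x) + 2)^2) - 3 = 13] 3 comes off first (add 3), so sub: ((3*x) + 2)^2 = 16.
Step 3. [((3*x) + 2)^2 = 16] √ both sides: 16 ≥ 0 gives two branches. So sqrt: (3*x) + 2 = 4 or -4.
Step 4. [(3*x) + 2 = 4 or -4] subtract 2: x sits inside (… + 2) ⇒ sub: 3*x = 2 or -6.
Step 5. [3*x = 2 or -6] leading coefficient 3: divide by 3, so div: x = 2/3 or -2.

Answer: x ∈ {-2, 2/3}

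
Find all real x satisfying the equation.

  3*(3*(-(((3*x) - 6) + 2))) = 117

Step 1. [3*(3*(-(((3*x) - 6) + 2))) = 117] 3·(inner) — divide through by 3 ⇒ div: 3*(-(((3*x) - 6) + 2)) = 39.
Step 2. [3*(-(((3*x) - 6) + 2)) = 39] leading coefficient 3: divide by 3. So div: -(((3*x) - 6) + 2) = 13.
Step 3. [-(((3*x) - 6) + 2) = 13] leading − — multiply by −1 ⇒ neg: ((3*x) - 6) + 2 = -13.
Step 4. [((3*x) - 6) + 2 = -13] peel the +2: subtract 2 from each side ⇒ sub: (3*x) - 6 = -15.
Step 5. [(3*x) - 6 = -15] 3 divides every term; factor it out. So factor: x - 2 = -5.
Step 6. [x - 2 = -5] -2 is outermost — add 2 both sides ⇒ sub: x = -3.

Answer: x ∈ {-3}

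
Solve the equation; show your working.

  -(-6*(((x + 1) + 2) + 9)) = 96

Step 1. [-(-6*(((x + 1) + 2) + 9)) = 96] LHS negated; negate both sides, so neg: -6*(((x + 1) + 2) + 9) = -96.
Step 2. [-6*(((x + 1) + 2) + 9) = -96] LHS = -6·(…); ÷-6 both sides ⇒ div: ((x + 1) + 2) + 9 = 16.
Step 3. [((x + 1) + 2) + 9 = 16] the outer +9 inverts by subtracting 9. So sub: (x + 1) + 2 = 7.
Step 4. [(x + 1) + 2 = 7] +2 is outermost — subtract 2 both sides ⇒ sub: x + 1 = 5.
Step 5. [x + 1 = 5] +1 is outermost — subtract 1 both sides, so sub: x = 4.

Answer: x ∈ {4}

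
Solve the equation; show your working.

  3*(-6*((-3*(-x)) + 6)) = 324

Step 1. [3*(-6*((-3*(-x)) + 6)) = 324] 3 out front; divide by 3, so div: -6*((-3*(-x)) + 6) = 108.
Step 2. [-6*((-3*(-x)) + 6) = 108] leading coefficient -6: divide by -6, so div: (-3*(-x)) + 6 = -18.
Step 3. [(-3*(-x)) + 6 = -18] peel the +6: subtract 6 from each side ⇒ sub: -3*(-x) = -24.
Step 4. [-3*(-x) = -24] -3 out front; divide by -3. So div: -x = 8.
Step 5. [-x = 8] leading − — multiply by −1 ⇒ neg: x = -8.

Answer: x ∈ {-8}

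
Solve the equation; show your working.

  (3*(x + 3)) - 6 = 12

Step 1. [(3*(x + 3)) - 6 = 12] 6 comes off first (add 6) ⇒ sub: 3*(x + 3) = 18.
Step 2. [3*(x + 3) = 18] LHS = 3·(…); ÷3 both sides ⇒ div: x + 3 = 6.
Step 3. [x + 3 = 6] +3 is outermost — subtract 3 both sides, so sub: x = 3.

Answer: x ∈ {3}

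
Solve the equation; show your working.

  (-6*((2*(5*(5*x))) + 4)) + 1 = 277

Step 1. [(-6*((2*(5*(5*x))) + 4)) + 1 = 277] 1 comes off first (subtract 1), so sub: -6*((2*(5*(5*x))) + 4) = 276.
Step 2. [-6*((2*(5*(5*x))) + 4) = 276] divide by the outer -6 ⇒ div: (2*(5*(5*x))) + 4 = -46.
Step 3. [(2*(5*(5*x))) + 4 = -46] +4 is outermost — subtract 4 both sides. So sub: 2*(5*(5*x)) = -50.
Step 4. [2*(5*(5*x)) = -50] 2 out front; divide by 2, so div: 5*(5*x) = -25.
Step 5. [5*(5*x) = -25] LHS = 5·(…); ÷5 both sides. So div: 5*x = -5.
Step 6. [5*x = -5] 5 out front; divide by 5 ⇒ div: x = -1.

Answer: x ∈ {-1}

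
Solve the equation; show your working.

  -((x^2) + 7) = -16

Step 1. [-((x^2) + 7) = -16] flip signs both sides ⇒ neg: (x^2) + 7 = 16.
Step 2. [(x^2) + 7 = 16] subtract 7: x sits inside (… + 7) ⇒ sub: x^2 = 9.
Step 3. [x^2 = 9] LHS squared, RHS 9 ≥ 0: apply √ (±). So sqrt: x = 3 or -3.

Answer: x ∈ {-3, 3}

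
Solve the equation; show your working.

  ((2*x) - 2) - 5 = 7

Step 1. [((2*x) - 2) - 5 = 7] -5 is outermost — add 5 both sides, so sub: (2*x) - 2 = 12.
Step 2. [(2*x) - 2 = 12] 2 comes off first (add 2). So sub: 2*x = 14.
Step 3. [2*x = 14] LHS = 2·(…); ÷2 both sides. So div: x = 7.

Answer: x ∈ {7}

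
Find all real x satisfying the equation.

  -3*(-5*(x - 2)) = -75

Step 1. [-3*(-5*(x - 2)) = -75] LHS = -3·(…); ÷-3 both sides, so div: -5*(x - 2) = 25.
Step 2. [-5*(x - 2) = 25] LHS = -5·(…); ÷-5 both sides, so div: x - 2 = -5.
Step 3. [x - 2 = -5] -2 is outermost — add 2 both sides, so sub: x = -3.

Answer: x ∈ {-3}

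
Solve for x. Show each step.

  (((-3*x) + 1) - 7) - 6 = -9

Step 1. [(((-3*x) + 1) - 7) - 6 = -9] 6 comes off first (add 6), so sub: ((-3*x) + 1) - 7 = -3.
Step 2. [((-3*x) + 1) - 7 = -3] 7 comes off first (add 7) ⇒ sub: (-3*x) + 1 = 4.
Step 3. [(-3*x) + 1 = 4] 1 comes off first (subtract 1). So sub: -3*x = 3.
Step 4. [-3*x = 3] -3 out front; divide by -3, so div: x = -1.

Answer: x ∈ {-1}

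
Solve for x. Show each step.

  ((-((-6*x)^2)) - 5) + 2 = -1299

Step 1. [((-((-6*x)^2)) - 5) + 2 = -1299] peel the +2: subtract 2 from each side. So sub: (-((-6*x)^2)) - 5 = -1301.
Step 2. [(-((-6*x)^2)) - 5 = -1301] add 5: x sits inside (… - 5). So sub: -((-6*x)^2) = -1296.
Step 3. [-((-6*x)^2) = -1296] leading − — multiply by −1 ⇒ neg: (-6*x)^2 = 1296.
Step 4. [(-6*x)^2 = 1296] LHS squared, RHS 1296 ≥ 0: apply √ (±), so sqrt: -6*x = 36 or -36.
Step 5. [-6*x = 36 or -36] -6 out front; divide by -6 ⇒ div: x = -6 or 6.

Answer: x ∈ {-6, 6}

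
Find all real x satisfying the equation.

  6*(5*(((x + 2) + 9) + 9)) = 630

Step 1. [6*(5*(((x + 2) + 9) + 9)) = 630] 6·(inner) — divide through by 6, so div: 5*(((x + 2) + 9) + 9) = 105.
Step 2. [5*(((x + 2) + 9) + 9) = 105] LHS = 5·(…); ÷5 both sides, so div: ((x + 2) + 9) + 9 = 21.
Step 3. [((x + 2) + 9) + 9 = 21] +9 is outermost — subtract 9 both sides, so sub: (x + 2) + 9 = 12.
Step 4. [(x + 2) + 9 = 12] subtract 9: x sits inside (… + 9), so sub: x + 2 = 3.
Step 5. [x + 2 = 3] the outer +2 inverts by subtracting 2. So sub: x = 1.

Answer: x ∈ {1}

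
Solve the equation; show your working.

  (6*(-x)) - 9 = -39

Step 1. [(6*(-x)) - 9 = -39] peel the -9: add 9 from each side, so sub: 6*(-x) = -30.
Step 2. [6*(-x) = -30] 6·(inner) — divide through by 6. So div: -x = -5.
Step 3. [-x = -5] LHS negated; negate both sides. So neg: x = 5.

Answer: x ∈ {5}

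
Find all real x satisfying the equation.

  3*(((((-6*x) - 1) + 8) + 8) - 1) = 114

Step 1. [3*(((((-6*x) - 1) + 8) + 8) - 1) = 114] leading coefficient 3: divide by 3 ⇒ div: ((((-6*x) - 1) + 8) + 8) - 1 = 38.
Step 2. [((((-6*x) - 1) + 8) + 8) - 1 = 38] the outer -1 inverts by adding 1 ⇒ sub: (((-6*x) - 1) + 8) + 8 = 39.
Step 3. [(((-6*x) - 1) + 8) + 8 = 39] subtract 8: x sits inside (… + 8), so sub: ((-6*x) - 1) + 8 = 31.
Step 4. [((-6*x) - 1) + 8 = 31] 8 comes off first (subtract 8), so sub: (-6*x) - 1 = 23.
Step 5. [(-6*x) - 1 = 23] -1 is outermost — add 1 both sides ⇒ sub: -6*x = 24.
Step 6. [-6*x = 24] -6 out front; divide by -6 ⇒ div: x = -4.

Answer: x ∈ {-4}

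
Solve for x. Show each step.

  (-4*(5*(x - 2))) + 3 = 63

Step 1. [(-4*(5*(x - 2))) + 3 = 63] the outer +3 inverts by subtracting 3, so sub: -4*(5*(x - 2)) = 60.
Step 2. [-4*(5*(x - 2)) = 60] leading coefficient -4: divide by -4 ⇒ div: 5*(x - 2) = -15.
Step 3. [5*(x - 2) = -15] 5 out front; divide by 5. So div: x - 2 = -3.
Step 4. [x - 2 = -3] the outer -2 inverts by adding 2, so sub: x = -1.

Answer: x ∈ {-1}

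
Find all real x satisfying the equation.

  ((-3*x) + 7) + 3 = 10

Step 1. [((-3*x) + 7) + 3 = 10] subtract 3: x sits inside (… + 3). So sub: (-3*x) + 7 = 7.
Step 2. [(-3*x) + 7 = 7] the outer +7 inverts by subtracting 7, so sub: -3*x = 0.
Step 3. [-3*x = 0] divide by the outer -3. So div: x = 0.

Answer: x ∈ {0}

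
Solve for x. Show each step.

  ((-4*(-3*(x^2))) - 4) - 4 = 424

Step 1. [((-4*(-3*(x^2))) - 4) - 4 = 424] -4 is outermost — add 4 both sides, so sub: (-4*(-3*(x^2))) - 4 = 428.
Step 2. [(-4*(-3*(x^2))) - 4 = 428] common factor -4 (LHS and 428) — divide through, so factor: (-3*(x^2)) + 1 = -107.
Step 3. [(-3*(x^2)) + 1 = -107] subtract 1: x sits inside (… + 1) ⇒ sub: -3*(x^2) = -108.
Step 4. [-3*(x^2) = -108] LHS = -3·(…); ÷-3 both sides, so div: x^2 = 36.
Step 5. [x^2 = 36] 36 ≥ 0, LHS is (·)² — take ±√, so sqrt: x = 6 or -6.

Answer: x ∈ {-6, 6}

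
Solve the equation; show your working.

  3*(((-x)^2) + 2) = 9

Step 1. [3*(((-x)^2) + 2) = 9] divide by the outer 3 ⇒ div: ((-x)^2) + 2 = 3.
Step 2. [((-x)^2) + 2 = 3] +2 is outermost — subtract 2 both sides ⇒ sub: (-x)^2 = 1.
Step 3. [(-x)^2 = 1] LHS squared, RHS 1 ≥ 0: apply √ (±), so sqrt: -x = 1 or -1.
Step 4. [-x = 1 or -1] flip signs both sides, so neg: x = -1 or 1.

Answer: x ∈ {-1, 1}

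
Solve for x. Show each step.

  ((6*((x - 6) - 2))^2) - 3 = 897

Step 1. [((6*((x - 6) - 2))^2) - 3 = 897] -3 is outermost — add 3 both sides ⇒ sub: (6*((x - 6) - 2))^2 = 900.
Step 2. [(6*((x - 6) - 2))^2 = 900] 900 ≥ 0, LHS is (·)² — take ±√, so sqrt: 6*((x - 6) - 2) = 30 or -30.
Step 3. [6*((x - 6) - 2) = 30 or -30] divide by the outer 6, so div: (x - 6) - 2 = 5 or -5.
Step 4. [(x - 6) - 2 = 5 or -5] 2 comes off first (add 2) ⇒ sub: x - 6 = 7 or -3.
Step 5. [x - 6 = 7 or -3] peel the -6: add 6 from each side ⇒ sub: x = 13 or 3.

Answer: x ∈ {3, 13}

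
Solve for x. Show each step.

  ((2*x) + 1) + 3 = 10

Step 1. [((2*x) + 1) + 3 = 10] subtract 3: x sits inside (… + 3). So sub: (2*x) + 1 = 7.
Step 2. [(2*x) + 1 = 7] +1 is outermost — subtract 1 both sides, so sub: 2*x = 6.
Step 3. [2*x = 6] 2 out front; divide by 2. So div: x = 3.

Answer: x ∈ {3}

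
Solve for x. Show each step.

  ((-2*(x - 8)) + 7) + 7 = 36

Step 1. [((-2*(x - 8)) + 7) + 7 = 36] 7 comes off first (subtract 7). So sub: (-2*(x - 8)) + 7 = 29.
Step 2. [(-2*(x - 8)) + 7 = 29] peel the +7: subtract 7 from each side, so sub: -2*(x - 8) = 22.
Step 3. [-2*(x - 8) = 22] -2 out front; divide by -2. So div: x - 8 = -11.
Step 4. [x - 8 = -11] the outer -8 inverts by adding 8 ⇒ sub: x = -3.

Answer: x ∈ {-3}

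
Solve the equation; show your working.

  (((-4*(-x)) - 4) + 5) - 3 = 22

Step 1. [(((-4*(-x)) - 4) + 5) - 3 = 22] add 3: x sits inside (… - 3). So sub: ((-4*(-x)) - 4) + 5 = 25.
Step 2. [((-4*(-x)) - 4) + 5 = 25] subtract 5: x sits inside (… + 5), so sub: (-4*(-x)) - 4 = 20.
Step 3. [(-4*(-x)) - 4 = 20] -4 | LHS and -4 | 20: pull -4 out ⇒ factor: (-x) + 1 = -5.
Step 4. [(-x) + 1 = -5] peel the +1: subtract 1 from each side. So sub: -x = -6.
Step 5. [-x = -6] LHS negated; negate both sides ⇒ neg: x = 6.

Answer: x ∈ {6}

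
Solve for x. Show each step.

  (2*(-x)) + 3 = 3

Step 1. [(2*(-x)) + 3 = 3] peel the +3: subtract 3 from each side ⇒ sub: 2*(-x) = 0.
Step 2. [2*(-x) = 0] divide by the outer 2, so div: -x = 0.
Step 3. [-x = 0] leading − — multiply by −1. So neg: x = 0.

Answer: x ∈ {0}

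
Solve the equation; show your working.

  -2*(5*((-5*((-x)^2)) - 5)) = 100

Step 1. [-2*(5*((-5*((-x)^2)) - 5)) = 100] leading coefficient -2: divide by -2. So div: 5*((-5*((-x)^2)) - 5) = -50.
Step 2. [5*((-5*((-x)^2)) - 5) = -50] 5·(inner) — divide through by 5 ⇒ div: (-5*((-x)^2)) - 5 = -10.
Step 3. [(-5*((-x)^2)) - 5 = -10] 5 comes off first (add 5) ⇒ sub: -5*((-x)^2) = -5.
Step 4. [-5*((-x)^2) = -5] -5·(inner) — divide through by -5. So div: (-x)^2 = 1.
Step 5. [(-x)^2 = 1] LHS squared, RHS 1 ≥ 0: apply √ (±), so sqrt: -x = 1 or -1.
Step 6. [-x = 1 or -1] flip signs both sides ⇒ neg: x = -1 or 1.

Answer: x ∈ {-1, 1}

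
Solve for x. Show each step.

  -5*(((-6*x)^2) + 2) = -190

Step 1. [-5*(((-6*x)^2) + 2) = -190] -5 out front; divide by -5 ⇒ div: ((-6*x)^2) + 2 = 38.
Step 2. [((-6*x)^2) + 2 = 38] +2 is outermost — subtract 2 both sides. So sub: (-6*x)^2 = 36.
Step 3. [(-6*x)^2 = 36] LHS squared, RHS 36 ≥ 0: apply √ (±) ⇒ sqrt: -6*x = 6 or -6.
Step 4. [-6*x = 6 or -6] LHS = -6·(…); ÷-6 both sides. So div: x = -1 or 1.

Answer: x ∈ {-1, 1}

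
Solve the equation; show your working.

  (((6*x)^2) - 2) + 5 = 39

Step 1. [(((6*x)^2) - 2) + 5 = 39] the outer +5 inverts by subtracting 5, so sub: ((6*x)^2) - 2 = 34.
Step 2. [((6*x)^2) - 2 = 34] -2 is outermost — add 2 both sides. So sub: (6*x)^2 = 36.
Step 3. [(6*x)^2 = 36] √ both sides: 36 ≥ 0 gives two branches ⇒ sqrt: 6*x = 6 or -6.
Step 4. [6*x = 6 or -6] LHS = 6·(…); ÷6 both sides ⇒ div: x = 1 or -1.

Answer: x ∈ {-1, 1}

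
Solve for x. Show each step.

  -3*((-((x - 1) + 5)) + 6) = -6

Step 1. [-3*((-((x - 1) + 5)) + 6) = -6] LHS = -3·(…); ÷-3 both sides ⇒ div: (-((x - 1) + 5)) + 6 = 2.
Step 2. [(-((x - 1) + 5)) + 6 = 2] peel the +6: subtract 6 from each side. So sub: -((x - 1) + 5) = -4.
Step 3. [-((x - 1) + 5) = -4] flip signs both sides ⇒ neg: (x - 1) + 5 = 4.
Step 4. [(x - 1) + 5 = 4] subtract 5: x sits inside (… + 5), so sub: x - 1 = -1.
Step 5. [x - 1 = -1] the outer -1 inverts by adding 1. So sub: x = 0.

Answer: x ∈ {0}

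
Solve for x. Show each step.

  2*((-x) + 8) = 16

Step 1. [2*((-x) + 8) = 16] LHS = 2·(…); ÷2 both sides, so div: (-x) + 8 = 8.
Step 2. [(-x) + 8 = 8] +8 is outermost — subtract 8 both sides ⇒ sub: -x = 0.
Step 3. [-x = 0] leading − — multiply by −1, so neg: x = 0.

Answer: x ∈ {0}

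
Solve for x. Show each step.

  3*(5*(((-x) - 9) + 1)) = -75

Step 1. [3*(5*(((-x) - 9) + 1)) = -75] leading coefficient 3: divide by 3 ⇒ div: 5*(((-x) - 9) + 1) = -25.
Step 2. [5*(((-x) - 9) + 1) = -25] LHS = 5·(…); ÷5 both sides. So div: ((-x) - 9) + 1 = -5.
Step 3. [((-x) - 9) + 1 = -5] peel the +1: subtract 1 from each side. So sub: (-x) - 9 = -6.
Step 4. [(-x) - 9 = -6] -9 is outermost — add 9 both sides ⇒ sub: -x = 3.
Step 5. [-x = 3] flip signs both sides. So neg: x = -3.

Answer: x ∈ {-3}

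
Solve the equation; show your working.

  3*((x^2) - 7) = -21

Step 1. [3*((x^2) - 7) = -21] 3 out front; divide by 3. So div: (x^2) - 7 = -7.
Step 2. [(x^2) - 7 = -7] 7 comes off first (add 7). So sub: x^2 = 0.
Step 3. [x^2 = 0] LHS squared, RHS 0 ≥ 0: apply √ (±), so sqrt: x = 0.

Answer: x ∈ {0}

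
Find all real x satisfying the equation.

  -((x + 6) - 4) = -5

Step 1. [-((x + 6) - 4) = -5] LHS negated; negate both sides. So neg: (x + 6) - 4 = 5.
Step 2. [(x + 6) - 4 = 5] -4 is outermost — add 4 both sides, so sub: x + 6 = 9.
Step 3. [x + 6 = 9] the outer +6 inverts by subtracting 6 ⇒ sub: x = 3.

Answer: x ∈ {3}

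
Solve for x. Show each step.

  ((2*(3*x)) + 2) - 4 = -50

Step 1. [((2*(3*x)) + 2) - 4 = -50] the outer -4 inverts by adding 4. So sub: (2*(3*x)) + 2 = -46.
Step 2. [(2*(3*x)) + 2 = -46] peel the +2: subtract 2 from each side. So sub: 2*(3*x) = -48.
Step 3. [2*(3*x) = -48] 2·(inner) — divide through by 2. So div: 3*x = -24.
Step 4. [3*x = -24] divide by the outer 3, so div: x = -8.

Answer: x ∈ {-8}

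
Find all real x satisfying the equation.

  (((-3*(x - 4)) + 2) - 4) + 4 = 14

Step 1. [(((-3*(x - 4)) + 2) - 4) + 4 = 14] peel the +4: subtract 4 from each side, so sub: ((-3*(x - 4)) + 2) - 4 = 10.
Step 2. [((-3*(x - 4)) + 2) - 4 = 10] add 4: x sits inside (… - 4). So sub: (-3*(x - 4)) + 2 = 14.
Step 3. [(-3*(x - 4)) + 2 = 14] the outer +2 inverts by subtracting 2. So sub: -3*(x - 4) = 12.
Step 4. [-3*(x - 4) = 12] LHS = -3·(…); ÷-3 both sides. So div: x - 4 = -4.
Step 5. [x - 4 = -4] -4 is outermost — add 4 both sides, so sub: x = 0.

Answer: x ∈ {0}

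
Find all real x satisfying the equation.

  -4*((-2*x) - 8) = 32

Step 1. [-4*((-2*x) - 8) = 32] -4·(inner) — divide through by -4, so div: (-2*x) - 8 = -8.
Step 2. [(-2*x) - 8 = -8] -8 is outermost — add 8 both sides, so sub: -2*x = 0.
Step 3. [-2*x = 0] -2 out front; divide by -2 ⇒ div: x = 0.

Answer: x ∈ {0}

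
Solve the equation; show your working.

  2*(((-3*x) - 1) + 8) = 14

Step 1. [2*(((-3*x) - 1) + 8) = 14] divide by the outer 2, so div: ((-3*x) - 1) + 8 = 7.
Step 2. [((-3*x) - 1) + 8 = 7] the outer +8 inverts by subtracting 8, so sub: (-3*x) - 1 = -1.
Step 3. [(-3*x) - 1 = -1] peel the -1: add 1 from each side, so sub: -3*x = 0.
Step 4. [-3*x = 0] divide by the outer -3, so div: x = 0.

Answer: x ∈ {0}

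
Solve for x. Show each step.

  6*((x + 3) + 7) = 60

Step 1. [6*((x + 3) + 7) = 60] divide by the outer 6 ⇒ div: (x + 3) + 7 = 10.
Step 2. [(x + 3) + 7 = 10] peel the +7: subtract 7 from each side ⇒ sub: x + 3 = 3.
Step 3. [x + 3 = 3] subtract 3: x sits inside (… + 3). So sub: x = 0.

Answer: x ∈ {0}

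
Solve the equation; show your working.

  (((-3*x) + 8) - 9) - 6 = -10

Step 1. [(((-3*x) + 8) - 9) - 6 = -10] 6 comes off first (add 6). So sub: ((-3*x) + 8) - 9 = -4.
Step 2. [((-3*x) + 8) - 9 = -4] add 9: x sits inside (… - 9) ⇒ sub: (-3*x) + 8 = 5.
Step 3. [(-3*x) + 8 = 5] subtract 8: x sits inside (… + 8). So sub: -3*x = -3.
Step 4. [-3*x = -3] LHS = -3·(…); ÷-3 both sides ⇒ div: x = 1.

Answer: x ∈ {1}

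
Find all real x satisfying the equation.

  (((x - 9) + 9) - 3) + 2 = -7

Step 1. [(((x - 9) + 9) - 3) + 2 = -7] the outer +2 inverts by subtracting 2, so sub: ((x - 9) + 9) - 3 = -9.
Step 2. [((x - 9) + 9) - 3 = -9] the outer -3 inverts by adding 3, so sub: (x - 9) + 9 = -6.
Step 3. [(x - 9) + 9 = -6] 9 comes off first (subtract 9) ⇒ sub: x - 9 = -15.
Step 4. [x - 9 = -15] peel the -9: add 9 from each side, so sub: x = -6.

Answer: x ∈ {-6}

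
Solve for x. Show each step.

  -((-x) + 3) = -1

Step 1. [-((-x) + 3) = -1] leading − — multiply by −1. So neg: (-x) + 3 = 1.
Step 2. [(-x) + 3 = 1] +3 is outermost — subtract 3 both sides, so sub: -x = -2.
Step 3. [-x = -2] flip signs both sides. So neg: x = 2.

Answer: x ∈ {2}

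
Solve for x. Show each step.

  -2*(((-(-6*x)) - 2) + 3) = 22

Step 1. [-2*(((-(-6*x)) - 2) + 3) = 22] divide by the outer -2 ⇒ div: ((-(-6*x)) - 2) + 3 = -11.
Step 2. [((-(-6*x)) - 2) + 3 = -11] peel the +3: subtract 3 from each side ⇒ sub: (-(-6*x)) - 2 = -14.
Step 3. [(-(-6*x)) - 2 = -14] 2 comes off first (add 2), so sub: -(-6*x) = -12.
Step 4. [-(-6*x) = -12] LHS negated; negate both sides ⇒ neg: -6*x = 12.
Step 5. [-6*x = 12] LHS = -6·(…); ÷-6 both sides ⇒ div: x = -2.

Answer: x ∈ {-2}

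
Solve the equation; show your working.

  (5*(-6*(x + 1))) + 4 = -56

Step 1. [(5*(-6*(x + 1))) + 4 = -56] +4 is outermost — subtract 4 both sides. So sub: 5*(-6*(x + 1)) = -60.
Step 2. [5*(-6*(x + 1)) = -60] leading coefficient 5: divide by 5, so div: -6*(x + 1) = -12.
Step 3. [-6*(x + 1) = -12] -6·(inner) — divide through by -6 ⇒ div: x + 1 = 2.
Step 4. [x + 1 = 2] subtract 1: x sits inside (… + 1). So sub: x = 1.

Answer: x ∈ {1}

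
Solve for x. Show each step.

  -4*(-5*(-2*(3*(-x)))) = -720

Step 1. [-4*(-5*(-2*(3*(-x)))) = -720] divide by the outer -4 ⇒ div: -5*(-2*(3*(-x))) = 180.
Step 2. [-5*(-2*(3*(-x))) = 180] -5 out front; divide by -5, so div: -2*(3*(-x)) = -36.
Step 3. [-2*(3*(-x)) = -36] LHS = -2·(…); ÷-2 both sides. So div: 3*(-x) = 18.
Step 4. [3*(-x) = 18] leading coefficient 3: divide by 3 ⇒ div: -x = 6.
Step 5. [-x = 6] LHS negated; negate both sides ⇒ neg: x = -6.

Answer: x ∈ {-6}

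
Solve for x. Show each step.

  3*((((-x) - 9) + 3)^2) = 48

Step 1. [3*((((-x) - 9) + 3)^2) = 48] LHS = 3·(…); ÷3 both sides ⇒ div: (((-x) - 9) + 3)^2 = 16.
Step 2. [(((-x) - 9) + 3)^2 = 16] LHS squared, RHS 16 ≥ 0: apply √ (±) ⇒ sqrt: ((-x) - 9) + 3 = 4 or -4.
Step 3. [((-x) - 9) + 3 = 4 or -4] subtract 3: x sits inside (… + 3), so sub: (-x) - 9 = 1 or -7.
Step 4. [(-x) - 9 = 1 or -7] 9 comes off first (add 9). So sub: -x = 10 or 2.
Step 5. [-x = 10 or 2] LHS negated; negate both sides ⇒ neg: x = -10 or -2.

Answer: x ∈ {-10, -2}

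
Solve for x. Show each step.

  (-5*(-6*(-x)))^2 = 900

Step 1. [(-5*(-6*(-x)))^2 = 900] 900 ≥ 0, LHS is (·)² — take ±√. So sqrt: -5*(-6*(-x)) = 30 or -30.
Step 2. [-5*(-6*(-x)) = 30 or -30] LHS = -5·(…); ÷-5 both sides ⇒ div: -6*(-x) = -6 or 6.
Step 3. [-6*(-x) = -6 or 6] leading coefficient -6: divide by -6 ⇒ div: -x = 1 or -1.
Step 4. [-x = 1 or -1] flip signs both sides ⇒ neg: x = -1 or 1.

Answer: x ∈ {-1, 1}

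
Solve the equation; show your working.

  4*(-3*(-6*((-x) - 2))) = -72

Step 1. [4*(-3*(-6*((-x) - 2))) = -72] LHS = 4·(…); ÷4 both sides, so div: -3*(-6*((-x) - 2)) = -18.
Step 2. [-3*(-6*((-x) - 2)) = -18] divide by the outer -3, so div: -6*((-x) - 2) = 6.
Step 3. [-6*((-x) - 2) = 6] -6 out front; divide by -6, so div: (-x) - 2 = -1.
Step 4. [(-x) - 2 = -1] peel the -2: add 2 from each side ⇒ sub: -x = 1.
Step 5. [-x = 1] flip signs both sides ⇒ neg: x = -1.

Answer: x ∈ {-1}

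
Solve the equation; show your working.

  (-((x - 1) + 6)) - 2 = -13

Step 1. [(-((x - 1) + 6)) - 2 = -13] -2 is outermost — add 2 both sides ⇒ sub: -((x - 1) + 6) = -11.
Step 2. [-((x - 1) + 6) = -11] LHS negated; negate both sides ⇒ neg: (x - 1) + 6 = 11.
Step 3. [(x - 1) + 6 = 11] subtract 6: x sits inside (… + 6) ⇒ sub: x - 1 = 5.
Step 4. [x - 1 = 5] peel the -1: add 1 from each side, so sub: x = 6.

Answer: x ∈ {6}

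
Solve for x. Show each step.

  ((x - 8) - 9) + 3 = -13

Step 1. [((x - 8) - 9) + 3 = -13] 3 comes off first (subtract 3), so sub: (x - 8) - 9 = -16.
Step 2. [(x - 8) - 9 = -16] peel the -9: add 9 from each side, so sub: x - 8 = -7.
Step 3. [x - 8 = -7] peel the -8: add 8 from each side, so sub: x = 1.

Answer: x ∈ {1}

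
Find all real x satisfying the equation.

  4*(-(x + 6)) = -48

Step 1. [4*(-(x + 6)) = -48] 4 out front; divide by 4, so div: -(x + 6) = -12.
Step 2. [-(x + 6) = -12] flip signs both sides ⇒ neg: x + 6 = 12.
Step 3. [x + 6 = 12] subtract 6: x sits inside (… + 6) ⇒ sub: x = 6.

Answer: x ∈ {6}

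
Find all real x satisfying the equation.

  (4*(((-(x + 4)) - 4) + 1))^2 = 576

Step 1. [(4*(((-(x + 4)) - 4) + 1))^2 = 576] √ both sides: 576 ≥ 0 gives two branches, so sqrt: 4*(((-(x + 4)) - 4) + 1) = 24 or -24.
Step 2. [4*(((-(x + 4)) - 4) + 1) = 24 or -24] LHS = 4·(…); ÷4 both sides, so div: ((-(x + 4)) - 4) + 1 = 6 or -6.
Step 3. [((-(x + 4)) - 4) + 1 = 6 or -6] subtract 1: x sits inside (… + 1), so sub: (-(x + 4)) - 4 = 5 or -7.
Step 4. [(-(x + 4)) - 4 = 5 or -7] add 4: x sits inside (… - 4), so sub: -(x + 4) = 9 or -3.
Step 5. [-(x + 4) = 9 or -3] LHS negated; negate both sides. So neg: x + 4 = -9 or 3.
Step 6. [x + 4 = -9 or 3] subtract 4: x sits inside (… + 4). So sub: x = -13 or -1.

Answer: x ∈ {-13, -1}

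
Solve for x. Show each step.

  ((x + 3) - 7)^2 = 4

Step 1. [((x + 3) - 7)^2 = 4] 4 ≥ 0, LHS is (·)² — take ±√ ⇒ sqrt: (x + 3) - 7 = 2 or -2.
Step 2. [(x + 3) - 7 = 2 or -2] peel the -7: add 7 from each side, so sub: x + 3 = 9 or 5.
Step 3. [x + 3 = 9 or 5] subtract 3: x sits inside (… + 3), so sub: x = 6 or 2.

Answer: x ∈ {2, 6}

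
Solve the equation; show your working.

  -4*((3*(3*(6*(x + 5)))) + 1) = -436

Step 1. [-4*((3*(3*(6*(x + 5)))) + 1) = -436] leading coefficient -4: divide by -4. So div: (3*(3*(6*(x + 5)))) + 1 = 109.
Step 2. [(3*(3*(6*(x + 5)))) + 1 = 109] subtract 1: x sits inside (… + 1). So sub: 3*(3*(6*(x + 5))) = 108.
Step 3. [3*(3*(6*(x + 5))) = 108] leading coefficient 3: divide by 3. So div: 3*(6*(x + 5)) = 36.
Step 4. [3*(6*(x + 5)) = 36] 3·(inner) — divide through by 3. So div: 6*(x + 5) = 12.
Step 5. [6*(x + 5) = 12] 6 out front; divide by 6 ⇒ div: x + 5 = 2.
Step 6. [x + 5 = 2] subtract 5: x sits inside (… + 5). So sub: x = -3.

Answer: x ∈ {-3}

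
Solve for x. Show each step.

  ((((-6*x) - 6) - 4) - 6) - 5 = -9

Step 1. [((((-6*x) - 6) - 4) - 6) - 5 = -9] 5 comes off first (add 5). So sub: (((-6*x) - 6) - 4) - 6 = -4.
Step 2. [(((-6*x) - 6) - 4) - 6 = -4] -6 is outermost — add 6 both sides, so sub: ((-6*x) - 6) - 4 = 2.
Step 3. [((-6*x) - 6) - 4 = 2] -4 is outermost — add 4 both sides ⇒ sub: (-6*x) - 6 = 6.
Step 4. [(-6*x) - 6 = 6] peel the -6: add 6 from each side, so sub: -6*x = 12.
Step 5. [-6*x = 12] LHS = -6·(…); ÷-6 both sides ⇒ div: x = -2.

Answer: x ∈ {-2}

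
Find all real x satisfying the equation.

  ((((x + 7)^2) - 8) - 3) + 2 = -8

Step 1. [((((x + 7)^2) - 8) - 3) + 2 = -8] +2 is outermost — subtract 2 both sides, so sub: (((x + 7)^2) - 8) - 3 = -10.
Step 2. [(((x + 7)^2) - 8) - 3 = -10] the outer -3 inverts by adding 3. So sub: ((x + 7)^2) - 8 = -7.
Step 3. [((x + 7)^2) - 8 = -7] add 8: x sits inside (… - 8). So sub: (x + 7)^2 = 1.
Step 4. [(x + 7)^2 = 1] √ both sides: 1 ≥ 0 gives two branches. So sqrt: x + 7 = 1 or -1.
Step 5. [x + 7 = 1 or -1] subtract 7: x sits inside (… + 7), so sub: x = -6 or -8.

Answer: x ∈ {-8, -6}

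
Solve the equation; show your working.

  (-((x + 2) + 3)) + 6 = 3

Step 1. [(-((x + 2) + 3)) + 6 = 3] subtract 6: x sits inside (… + 6). So sub: -((x + 2) + 3) = -3.
Step 2. [-((x + 2) + 3) = -3] LHS negated; negate both sides, so neg: (x + 2) + 3 = 3.
Step 3. [(x + 2) + 3 = 3] +3 is outermost — subtract 3 both sides, so sub: x + 2 = 0.
Step 4. [x + 2 = 0] 2 comes off first (subtract 2) ⇒ sub: x = -2.

Answer: x ∈ {-2}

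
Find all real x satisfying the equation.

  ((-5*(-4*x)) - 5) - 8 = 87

Step 1. [((-5*(-4*x)) - 5) - 8 = 87] add 8: x sits inside (… - 8), so sub: (-5*(-4*x)) - 5 = 95.
Step 2. [(-5*(-4*x)) - 5 = 95] the outer -5 inverts by adding 5. So sub: -5*(-4*x) = 100.
Step 3. [-5*(-4*x) = 100] LHS = -5·(…); ÷-5 both sides. So div: -4*x = -20.
Step 4. [-4*x = -20] leading coefficient -4: divide by -4, so div: x = 5.

Answer: x ∈ {5}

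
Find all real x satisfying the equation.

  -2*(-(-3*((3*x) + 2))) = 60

Step 1. [-2*(-(-3*((3*x) + 2))) = 60] -2 out front; divide by -2, so div: -(-3*((3*x) + 2)) = -30.
Step 2. [-(-3*((3*x) + 2)) = -30] LHS negated; negate both sides. So neg: -3*((3*x) + 2) = 30.
Step 3. [-3*((3*x) + 2) = 30] -3·(inner) — divide through by -3 ⇒ div: (3*x) + 2 = -10.
Step 4. [(3*x) + 2 = -10] subtract 2: x sits inside (… + 2), so sub: 3*x = -12.
Step 5. [3*x = -12] LHS = 3·(…); ÷3 both sides. So div: x = -4.

Answer: x ∈ {-4}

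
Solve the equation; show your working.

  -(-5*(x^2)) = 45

Step 1. [-(-5*(x^2)) = 45] leading − — multiply by −1, so neg: -5*(x^2) = -45.
Step 2. [-5*(x^2) = -45] leading coefficient -5: divide by -5 ⇒ div: x^2 = 9.
Step 3. [x^2 = 9] LHS squared, RHS 9 ≥ 0: apply √ (±) ⇒ sqrt: x = 3 or -3.

Answer: x ∈ {-3, 3}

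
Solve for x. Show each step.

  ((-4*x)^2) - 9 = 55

Step 1. [((-4*x)^2) - 9 = 55] -9 is outermost — add 9 both sides. So sub: (-4*x)^2 = 64.
Step 2. [(-4*x)^2 = 64] LHS squared, RHS 64 ≥ 0: apply √ (±) ⇒ sqrt: -4*x = 8 or -8.
Step 3. [-4*x = 8 or -8] -4·(inner) — divide through by -4 ⇒ div: x = -2 or 2.

Answer: x ∈ {-2, 2}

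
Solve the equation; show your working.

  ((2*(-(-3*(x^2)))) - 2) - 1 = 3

Step 1. [((2*(-(-3*(x^2)))) - 2) - 1 = 3] -1 is outermost — add 1 both sides, so sub: (2*(-(-3*(x^2)))) - 2 = 4.
Step 2. [(2*(-(-3*(x^2)))) - 2 = 4] peel the -2: add 2 from each side, so sub: 2*(-(-3*(x^2))) = 6.
Step 3. [2*(-(-3*(x^2))) = 6] LHS = 2·(…); ÷2 both sides, so div: -(-3*(x^2)) = 3.
Step 4. [-(-3*(x^2)) = 3] flip signs both sides, so neg: -3*(x^2) = -3.
Step 5. [-3*(x^2) = -3] -3 out front; divide by -3, so div: x^2 = 1.
Step 6. [x^2 = 1] √ both sides: 1 ≥ 0 gives two branches. So sqrt: x = 1 or -1.

Answer: x ∈ {-1, 1}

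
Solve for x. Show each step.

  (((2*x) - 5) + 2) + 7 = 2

Step 1. [(((2*x) - 5) + 2) + 7 = 2] 7 comes off first (subtract 7) ⇒ sub: ((2*x) - 5) + 2 = -5.
Step 2. [((2*x) - 5) + 2 = -5] +2 is outermost — subtract 2 both sides, so sub: (2*x) - 5 = -7.
Step 3. [(2*x) - 5 = -7] the outer -5 inverts by adding 5 ⇒ sub: 2*x = -2.
Step 4. [2*x = -2] LHS = 2·(…); ÷2 both sides, so div: x = -1.

Answer: x ∈ {-1}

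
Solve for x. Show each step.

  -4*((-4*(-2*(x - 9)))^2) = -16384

Step 1. [-4*((-4*(-2*(x - 9)))^2) = -16384] LHS = -4·(…); ÷-4 both sides. So div: (-4*(-2*(x - 9)))^2 = 4096.
Step 2. [(-4*(-2*(x - 9)))^2 = 4096] LHS squared, RHS 4096 ≥ 0: apply √ (±). So sqrt: -4*(-2*(x - 9)) = 64 or -64.
Step 3. [-4*(-2*(x - 9)) = 64 or -64] -4 out front; divide by -4, so div: -2*(x - 9) = -16 or 16.
Step 4. [-2*(x - 9) = -16 or 16] -2 out front; divide by -2, so div: x - 9 = 8 or -8.
Step 5. [x - 9 = 8 or -8] the outer -9 inverts by adding 9, so sub: x = 17 or 1.

Answer: x ∈ {1, 17}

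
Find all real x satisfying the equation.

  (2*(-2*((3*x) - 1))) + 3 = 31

Step 1. [(2*(-2*((3*x) - 1))) + 3 = 31] peel the +3: subtract 3 from each side, so sub: 2*(-2*((3*x) - 1)) = 28.
Step 2. [2*(-2*((3*x) - 1)) = 28] 2 out front; divide by 2, so div: -2*((3*x) - 1) = 14.
Step 3. [-2*((3*x) - 1) = 14] -2·(inner) — divide through by -2. So div: (3*x) - 1 = -7.
Step 4. [(3*x) - 1 = -7] 1 comes off first (add 1) ⇒ sub: 3*x = -6.
Step 5. [3*x = -6] leading coefficient 3: divide by 3. So div: x = -2.

Answer: x ∈ {-2}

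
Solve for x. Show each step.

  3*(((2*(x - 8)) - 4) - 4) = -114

Step 1. [3*(((2*(x - 8)) - 4) - 4) = -114] LHS = 3·(…); ÷3 both sides ⇒ div: ((2*(x - 8)) - 4) - 4 = -38.
Step 2. [((2*(x - 8)) - 4) - 4 = -38] add 4: x sits inside (… - 4). So sub: (2*(x - 8)) - 4 = -34.
Step 3. [(2*(x - 8)) - 4 = -34] 2 divides every term; factor it out, so factor: (x - 8) - 2 = -17.
Step 4. [(x - 8) - 2 = -17] 2 comes off first (add 2). So sub: x - 8 = -15.
Step 5. [x - 8 = -15] 8 comes off first (add 8). So sub: x = -7.

Answer: x ∈ {-7}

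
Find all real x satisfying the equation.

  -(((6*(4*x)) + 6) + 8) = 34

Step 1. [-(((6*(4*x)) + 6) + 8) = 34] flip signs both sides. So neg: ((6*(4*x)) + 6) + 8 = -34.
Step 2. [((6*(4*x)) + 6) + 8 = -34] 8 comes off first (subtract 8) ⇒ sub: (6*(4*x)) + 6 = -42.
Step 3. [(6*(4*x)) + 6 = -42] 6 | LHS and 6 | -42: pull 6 out ⇒ factor: (4*x) + 1 = -7.
Step 4. [(4*x) + 1 = -7] peel the +1: subtract 1 from each side ⇒ sub: 4*x = -8.
Step 5. [4*x = -8] 4 out front; divide by 4, so div: x = -2.

Answer: x ∈ {-2}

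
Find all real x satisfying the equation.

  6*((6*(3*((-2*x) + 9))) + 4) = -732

Step 1. [6*((6*(3*((-2*x) + 9))) + 4) = -732] LHS = 6·(…); ÷6 both sides ⇒ div: (6*(3*((-2*x) + 9))) + 4 = -122.
Step 2. [(6*(3*((-2*x) + 9))) + 4 = -122] 4 comes off first (subtract 4). So sub: 6*(3*((-2*x) + 9)) = -126.
Step 3. [6*(3*((-2*x) + 9)) = -126] divide by the outer 6 ⇒ div: 3*((-2*x) + 9) = -21.
Step 4. [3*((-2*x) + 9) = -21] LHS = 3·(…); ÷3 both sides ⇒ div: (-2*x) + 9 = -7.
Step 5. [(-2*x) + 9 = -7] +9 is outermost — subtract 9 both sides, so sub: -2*x = -16.
Step 6. [-2*x = -16] -2 out front; divide by -2. So div: x = 8.

Answer: x ∈ {8}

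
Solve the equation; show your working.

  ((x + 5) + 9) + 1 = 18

Step 1. [((x + 5) + 9) + 1 = 18] +1 is outermost — subtract 1 both sides, so sub: (x + 5) + 9 = 17.
Step 2. [(x + 5) + 9 = 17] 9 comes off first (subtract 9) ⇒ sub: x + 5 = 8.
Step 3. [x + 5 = 8] 5 comes off first (subtract 5). So sub: x = 3.

Answer: x ∈ {3}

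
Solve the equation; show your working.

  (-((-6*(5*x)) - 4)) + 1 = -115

Step 1. [(-((-6*(5*x)) - 4)) + 1 = -115] +1 is outermost — subtract 1 both sides. So sub: -((-6*(5*x)) - 4) = -116.
Step 2. [-((-6*(5*x)) - 4) = -116] flip signs both sides. So neg: (-6*(5*x)) - 4 = 116.
Step 3. [(-6*(5*x)) - 4 = 116] the outer -4 inverts by adding 4, so sub: -6*(5*x) = 120.
Step 4. [-6*(5*x) = 120] -6·(inner) — divide through by -6, so div: 5*x = -20.
Step 5. [5*x = -20] divide by the outer 5. So div: x = -4.

Answer: x ∈ {-4}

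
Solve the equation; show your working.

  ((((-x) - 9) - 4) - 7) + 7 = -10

Step 1. [((((-x) - 9) - 4) - 7) + 7 = -10] +7 is outermost — subtract 7 both sides ⇒ sub: (((-x) - 9) - 4) - 7 = -17.
Step 2. [(((-x) - 9) - 4) - 7 = -17] the outer -7 inverts by adding 7. So sub: ((-x) - 9) - 4 = -10.
Step 3. [((-x) - 9) - 4 = -10] peel the -4: add 4 from each side, so sub: (-x) - 9 = -6.
Step 4. [(-x) - 9 = -6] -9 is outermost — add 9 both sides, so sub: -x = 3.
Step 5. [-x = 3] flip signs both sides. So neg: x = -3.

Answer: x ∈ {-3}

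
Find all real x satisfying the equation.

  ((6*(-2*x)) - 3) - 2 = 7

Step 1. [((6*(-2*x)) - 3) - 2 = 7] the outer -2 inverts by adding 2 ⇒ sub: (6*(-2*x)) - 3 = 9.
Step 2. [(6*(-2*x)) - 3 = 9] -3 is outermost — add 3 both sides. So sub: 6*(-2*x) = 12.
Step 3. [6*(-2*x) = 12] LHS = 6·(…); ÷6 both sides, so div: -2*x = 2.
Step 4. [-2*x = 2] -2·(inner) — divide through by -2. So div: x = -1.

Answer: x ∈ {-1}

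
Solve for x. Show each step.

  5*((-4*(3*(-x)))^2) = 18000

Step 1. [5*((-4*(3*(-x)))^2) = 18000] LHS = 5·(…); ÷5 both sides ⇒ div: (-4*(3*(-x)))^2 = 3600.
Step 2. [(-4*(3*(-x)))^2 = 3600] √ both sides: 3600 ≥ 0 gives two branches ⇒ sqrt: -4*(3*(-x)) = 60 or -60.
Step 3. [-4*(3*(-x)) = 60 or -60] divide by the outer -4. So div: 3*(-x) = -15 or 15.
Step 4. [3*(-x) = -15 or 15] divide by the outer 3, so div: -x = -5 or 5.
Step 5. [-x = -5 or 5] leading − — multiply by −1. So neg: x = 5 or -5.

Answer: x ∈ {-5, 5}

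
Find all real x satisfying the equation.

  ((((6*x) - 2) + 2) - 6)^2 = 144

Step 1. [((((6*x) - 2) + 2) - 6)^2 = 144] 144 ≥ 0, LHS is (·)² — take ±√, so sqrt: (((6*x) - 2) + 2) - 6 = 12 or -12.
Step 2. [(((6*x) - 2) + 2) - 6 = 12 or -12] the outer -6 inverts by adding 6 ⇒ sub: ((6*x) - 2) + 2 = 18 or -6.
Step 3. [((6*x) - 2) + 2 = 18 or -6] subtract 2: x sits inside (… + 2). So sub: (6*x) - 2 = 16 or -8.
Step 4. [(6*x) - 2 = 16 or -8] peel the -2: add 2 from each side. So sub: 6*x = 18 or -6.
Step 5. [6*x = 18 or -6] 6 out front; divide by 6, so div: x = 3 or -1.

Answer: x ∈ {-1, 3}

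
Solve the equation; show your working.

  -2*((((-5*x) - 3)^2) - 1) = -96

Step 1. [-2*((((-5*x) - 3)^2) - 1) = -96] -2 out front; divide by -2. So div: (((-5*x) - 3)^2) - 1 = 48.
Step 2. [(((-5*x) - 3)^2) - 1 = 48] peel the -1: add 1 from each side ⇒ sub: ((-5*x) - 3)^2 = 49.
Step 3. [((-5*x) - 3)^2 = 49] √ both sides: 49 ≥ 0 gives two branches ⇒ sqrt: (-5*x) - 3 = 7 or -7.
Step 4. [(-5*x) - 3 = 7 or -7] -3 is outermost — add 3 both sides. So sub: -5*x = 10 or -4.
Step 5. [-5*x = 10 or -4] divide by the outer -5. So div: x = -2 or 4/5.

Answer: x ∈ {-2, 4/5}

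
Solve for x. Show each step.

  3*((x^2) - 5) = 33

Step 1. [3*((x^2) - 5) = 33] divide by the outer 3, so div: (x^2) - 5 = 11.
Step 2. [(x^2) - 5 = 11] the outer -5 inverts by adding 5. So sub: x^2 = 16.
Step 3. [x^2 = 16] √ both sides: 16 ≥ 0 gives two branches, so sqrt: x = 4 or -4.

Answer: x ∈ {-4, 4}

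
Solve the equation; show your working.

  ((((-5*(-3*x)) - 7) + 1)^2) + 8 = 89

Step 1. [((((-5*(-3*x)) - 7) + 1)^2) + 8 = 89] peel the +8: subtract 8 from each side, so sub: (((-5*(-3*x)) - 7) + 1)^2 = 81.
Step 2. [(((-5*(-3*x)) - 7) + 1)^2 = 81] √ both sides: 81 ≥ 0 gives two branches, so sqrt: ((-5*(-3*x)) - 7) + 1 = 9 or -9.
Step 3. [((-5*(-3*x)) - 7) + 1 = 9 or -9] the outer +1 inverts by subtracting 1. So sub: (-5*(-3*x)) - 7 = 8 or -10.
Step 4. [(-5*(-3*x)) - 7 = 8 or -10] the outer -7 inverts by adding 7. So sub: -5*(-3*x) = 15 or -3.
Step 5. [-5*(-3*x) = 15 or -3] -5 out front; divide by -5, so div: -3*x = -3 or 3/5.
Step 6. [-3*x = -3 or 3/5] -3 out front; divide by -3. So div: x = 1 or -1/5.

Answer: x ∈ {-1/5, 1}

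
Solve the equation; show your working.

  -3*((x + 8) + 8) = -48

Step 1. [-3*((x + 8) + 8) = -48] -3·(inner) — divide through by -3, so div: (x + 8) + 8 = 16.
Step 2. [(x + 8) + 8 = 16] the outer +8 inverts by subtracting 8. So sub: x + 8 = 8.
Step 3. [x + 8 = 8] the outer +8 inverts by subtracting 8, so sub: x = 0.

Answer: x ∈ {0}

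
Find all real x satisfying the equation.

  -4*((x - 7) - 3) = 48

Step 1. [-4*((x - 7) - 3) = 48] -4·(inner) — divide through by -4 ⇒ div: (x - 7) - 3 = -12.
Step 2. [(x - 7) - 3 = -12] add 3: x sits inside (… - 3) ⇒ sub: x - 7 = -9.
Step 3. [x - 7 = -9] -7 is outermost — add 7 both sides ⇒ sub: x = -2.

Answer: x ∈ {-2}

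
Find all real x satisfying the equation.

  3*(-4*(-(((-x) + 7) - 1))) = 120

Step 1. [3*(-4*(-(((-x) + 7) - 1))) = 120] 3·(inner) — divide through by 3 ⇒ div: -4*(-(((-x) + 7) - 1)) = 40.
Step 2. [-4*(-(((-x) + 7) - 1)) = 40] LHS = -4·(…); ÷-4 both sides ⇒ div: -(((-x) + 7) - 1) = -10.
Step 3. [-(((-x) + 7) - 1) = -10] flip signs both sides, so neg: ((-x) + 7) - 1 = 10.
Step 4. [((-x) + 7) - 1 = 10] 1 comes off first (add 1) ⇒ sub: (-x) + 7 = 11.
Step 5. [(-x) + 7 = 11] peel the +7: subtract 7 from each side. So sub: -x = 4.
Step 6. [-x = 4] leading − — multiply by −1, so neg: x = -4.

Answer: x ∈ {-4}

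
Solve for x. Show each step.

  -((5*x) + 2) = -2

Step 1. [-((5*x) + 2) = -2] flip signs both sides ⇒ neg: (5*x) + 2 = 2.
Step 2. [(5*x) + 2 = 2] peel the +2: subtract 2 from each side. So sub: 5*x = 0.
Step 3. [5*x = 0] 5·(inner) — divide through by 5, so div: x = 0.

Answer: x ∈ {0}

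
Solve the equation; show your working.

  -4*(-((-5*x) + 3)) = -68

Step 1. [-4*(-((-5*x) + 3)) = -68] -4·(inner) — divide through by -4, so div: -((-5*x) + 3) = 17.
Step 2. [-((-5*x) + 3) = 17] leading − — multiply by −1. So neg: (-5*x) + 3 = -17.
Step 3. [(-5*x) + 3 = -17] 3 comes off first (subtract 3) ⇒ sub: -5*x = -20.
Step 4. [-5*x = -20] LHS = -5·(…); ÷-5 both sides. So div: x = 4.

Answer: x ∈ {4}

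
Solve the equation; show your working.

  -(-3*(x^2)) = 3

Step 1. [-(-3*(x^2)) = 3] flip signs both sides, so neg: -3*(x^2) = -3.
Step 2. [-3*(x^2) = -3] -3 out front; divide by -3 ⇒ div: x^2 = 1.
Step 3. [x^2 = 1] √ both sides: 1 ≥ 0 gives two branches. So sqrt: x = 1 or -1.

Answer: x ∈ {-1, 1}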